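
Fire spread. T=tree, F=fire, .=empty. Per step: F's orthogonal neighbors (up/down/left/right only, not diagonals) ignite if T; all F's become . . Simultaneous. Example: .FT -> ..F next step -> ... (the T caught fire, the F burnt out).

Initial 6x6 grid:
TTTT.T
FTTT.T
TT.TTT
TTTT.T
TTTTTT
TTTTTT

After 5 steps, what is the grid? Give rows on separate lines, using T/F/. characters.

Step 1: 3 trees catch fire, 1 burn out
  FTTT.T
  .FTT.T
  FT.TTT
  TTTT.T
  TTTTTT
  TTTTTT
Step 2: 4 trees catch fire, 3 burn out
  .FTT.T
  ..FT.T
  .F.TTT
  FTTT.T
  TTTTTT
  TTTTTT
Step 3: 4 trees catch fire, 4 burn out
  ..FT.T
  ...F.T
  ...TTT
  .FTT.T
  FTTTTT
  TTTTTT
Step 4: 5 trees catch fire, 4 burn out
  ...F.T
  .....T
  ...FTT
  ..FT.T
  .FTTTT
  FTTTTT
Step 5: 4 trees catch fire, 5 burn out
  .....T
  .....T
  ....FT
  ...F.T
  ..FTTT
  .FTTTT

.....T
.....T
....FT
...F.T
..FTTT
.FTTTT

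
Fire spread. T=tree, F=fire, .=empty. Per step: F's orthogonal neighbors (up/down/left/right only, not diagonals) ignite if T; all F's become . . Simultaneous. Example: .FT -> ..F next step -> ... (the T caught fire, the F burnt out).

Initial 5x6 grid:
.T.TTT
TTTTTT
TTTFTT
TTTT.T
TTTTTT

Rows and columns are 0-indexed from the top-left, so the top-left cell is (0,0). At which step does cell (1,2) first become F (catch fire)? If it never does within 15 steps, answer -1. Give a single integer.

Step 1: cell (1,2)='T' (+4 fires, +1 burnt)
Step 2: cell (1,2)='F' (+7 fires, +4 burnt)
  -> target ignites at step 2
Step 3: cell (1,2)='.' (+8 fires, +7 burnt)
Step 4: cell (1,2)='.' (+6 fires, +8 burnt)
Step 5: cell (1,2)='.' (+1 fires, +6 burnt)
Step 6: cell (1,2)='.' (+0 fires, +1 burnt)
  fire out at step 6

2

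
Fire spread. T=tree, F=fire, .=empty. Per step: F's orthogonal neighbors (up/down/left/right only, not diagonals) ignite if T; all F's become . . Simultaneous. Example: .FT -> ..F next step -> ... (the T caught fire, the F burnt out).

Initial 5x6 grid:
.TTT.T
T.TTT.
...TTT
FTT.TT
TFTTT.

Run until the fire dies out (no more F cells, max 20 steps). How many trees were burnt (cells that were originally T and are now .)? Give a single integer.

Step 1: +3 fires, +2 burnt (F count now 3)
Step 2: +2 fires, +3 burnt (F count now 2)
Step 3: +1 fires, +2 burnt (F count now 1)
Step 4: +1 fires, +1 burnt (F count now 1)
Step 5: +2 fires, +1 burnt (F count now 2)
Step 6: +3 fires, +2 burnt (F count now 3)
Step 7: +1 fires, +3 burnt (F count now 1)
Step 8: +2 fires, +1 burnt (F count now 2)
Step 9: +1 fires, +2 burnt (F count now 1)
Step 10: +1 fires, +1 burnt (F count now 1)
Step 11: +0 fires, +1 burnt (F count now 0)
Fire out after step 11
Initially T: 19, now '.': 28
Total burnt (originally-T cells now '.'): 17

Answer: 17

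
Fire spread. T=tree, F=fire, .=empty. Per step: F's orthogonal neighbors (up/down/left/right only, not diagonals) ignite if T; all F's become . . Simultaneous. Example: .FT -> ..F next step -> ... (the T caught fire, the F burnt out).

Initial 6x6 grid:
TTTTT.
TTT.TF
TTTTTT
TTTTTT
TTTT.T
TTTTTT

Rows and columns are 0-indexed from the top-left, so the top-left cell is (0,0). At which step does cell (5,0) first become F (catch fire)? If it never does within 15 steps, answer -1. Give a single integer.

Step 1: cell (5,0)='T' (+2 fires, +1 burnt)
Step 2: cell (5,0)='T' (+3 fires, +2 burnt)
Step 3: cell (5,0)='T' (+4 fires, +3 burnt)
Step 4: cell (5,0)='T' (+4 fires, +4 burnt)
Step 5: cell (5,0)='T' (+6 fires, +4 burnt)
Step 6: cell (5,0)='T' (+6 fires, +6 burnt)
Step 7: cell (5,0)='T' (+4 fires, +6 burnt)
Step 8: cell (5,0)='T' (+2 fires, +4 burnt)
Step 9: cell (5,0)='F' (+1 fires, +2 burnt)
  -> target ignites at step 9
Step 10: cell (5,0)='.' (+0 fires, +1 burnt)
  fire out at step 10

9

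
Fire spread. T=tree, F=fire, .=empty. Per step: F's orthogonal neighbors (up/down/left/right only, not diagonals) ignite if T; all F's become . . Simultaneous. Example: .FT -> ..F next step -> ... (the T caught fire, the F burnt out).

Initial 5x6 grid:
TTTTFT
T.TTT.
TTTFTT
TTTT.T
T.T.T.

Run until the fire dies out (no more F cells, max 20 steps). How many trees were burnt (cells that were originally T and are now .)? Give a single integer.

Answer: 21

Derivation:
Step 1: +7 fires, +2 burnt (F count now 7)
Step 2: +5 fires, +7 burnt (F count now 5)
Step 3: +5 fires, +5 burnt (F count now 5)
Step 4: +3 fires, +5 burnt (F count now 3)
Step 5: +1 fires, +3 burnt (F count now 1)
Step 6: +0 fires, +1 burnt (F count now 0)
Fire out after step 6
Initially T: 22, now '.': 29
Total burnt (originally-T cells now '.'): 21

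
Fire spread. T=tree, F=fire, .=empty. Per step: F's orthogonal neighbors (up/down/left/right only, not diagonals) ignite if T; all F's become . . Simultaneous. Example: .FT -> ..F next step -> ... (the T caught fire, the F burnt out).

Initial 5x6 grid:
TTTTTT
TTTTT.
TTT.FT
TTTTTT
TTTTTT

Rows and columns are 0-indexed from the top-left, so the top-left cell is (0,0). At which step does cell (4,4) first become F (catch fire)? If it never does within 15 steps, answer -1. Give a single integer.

Step 1: cell (4,4)='T' (+3 fires, +1 burnt)
Step 2: cell (4,4)='F' (+5 fires, +3 burnt)
  -> target ignites at step 2
Step 3: cell (4,4)='.' (+6 fires, +5 burnt)
Step 4: cell (4,4)='.' (+5 fires, +6 burnt)
Step 5: cell (4,4)='.' (+5 fires, +5 burnt)
Step 6: cell (4,4)='.' (+3 fires, +5 burnt)
Step 7: cell (4,4)='.' (+0 fires, +3 burnt)
  fire out at step 7

2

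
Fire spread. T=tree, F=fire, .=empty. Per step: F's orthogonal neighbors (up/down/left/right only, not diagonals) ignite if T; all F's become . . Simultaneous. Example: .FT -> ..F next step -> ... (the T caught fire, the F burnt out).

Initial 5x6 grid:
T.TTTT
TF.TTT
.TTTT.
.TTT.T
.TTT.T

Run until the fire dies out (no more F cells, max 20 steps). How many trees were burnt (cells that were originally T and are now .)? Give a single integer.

Answer: 19

Derivation:
Step 1: +2 fires, +1 burnt (F count now 2)
Step 2: +3 fires, +2 burnt (F count now 3)
Step 3: +3 fires, +3 burnt (F count now 3)
Step 4: +4 fires, +3 burnt (F count now 4)
Step 5: +3 fires, +4 burnt (F count now 3)
Step 6: +3 fires, +3 burnt (F count now 3)
Step 7: +1 fires, +3 burnt (F count now 1)
Step 8: +0 fires, +1 burnt (F count now 0)
Fire out after step 8
Initially T: 21, now '.': 28
Total burnt (originally-T cells now '.'): 19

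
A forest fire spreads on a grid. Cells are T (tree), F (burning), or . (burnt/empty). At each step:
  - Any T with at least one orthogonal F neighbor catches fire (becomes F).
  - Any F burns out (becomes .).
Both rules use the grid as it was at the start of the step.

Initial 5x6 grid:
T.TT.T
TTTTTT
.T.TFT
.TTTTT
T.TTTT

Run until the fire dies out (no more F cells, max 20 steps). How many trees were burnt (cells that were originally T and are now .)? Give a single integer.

Answer: 22

Derivation:
Step 1: +4 fires, +1 burnt (F count now 4)
Step 2: +5 fires, +4 burnt (F count now 5)
Step 3: +6 fires, +5 burnt (F count now 6)
Step 4: +4 fires, +6 burnt (F count now 4)
Step 5: +2 fires, +4 burnt (F count now 2)
Step 6: +1 fires, +2 burnt (F count now 1)
Step 7: +0 fires, +1 burnt (F count now 0)
Fire out after step 7
Initially T: 23, now '.': 29
Total burnt (originally-T cells now '.'): 22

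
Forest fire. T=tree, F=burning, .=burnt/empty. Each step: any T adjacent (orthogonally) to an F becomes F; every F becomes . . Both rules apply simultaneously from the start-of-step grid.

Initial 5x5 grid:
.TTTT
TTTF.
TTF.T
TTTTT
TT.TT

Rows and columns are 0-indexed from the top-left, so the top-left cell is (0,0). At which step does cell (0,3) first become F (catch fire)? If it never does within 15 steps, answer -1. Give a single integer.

Step 1: cell (0,3)='F' (+4 fires, +2 burnt)
  -> target ignites at step 1
Step 2: cell (0,3)='.' (+6 fires, +4 burnt)
Step 3: cell (0,3)='.' (+6 fires, +6 burnt)
Step 4: cell (0,3)='.' (+3 fires, +6 burnt)
Step 5: cell (0,3)='.' (+0 fires, +3 burnt)
  fire out at step 5

1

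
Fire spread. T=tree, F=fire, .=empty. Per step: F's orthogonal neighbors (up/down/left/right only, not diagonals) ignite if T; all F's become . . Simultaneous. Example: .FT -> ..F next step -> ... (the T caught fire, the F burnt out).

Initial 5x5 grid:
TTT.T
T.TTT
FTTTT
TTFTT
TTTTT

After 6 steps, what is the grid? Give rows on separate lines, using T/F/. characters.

Step 1: 7 trees catch fire, 2 burn out
  TTT.T
  F.TTT
  .FFTT
  FF.FT
  TTFTT
Step 2: 7 trees catch fire, 7 burn out
  FTT.T
  ..FTT
  ...FT
  ....F
  FF.FT
Step 3: 5 trees catch fire, 7 burn out
  .FF.T
  ...FT
  ....F
  .....
  ....F
Step 4: 1 trees catch fire, 5 burn out
  ....T
  ....F
  .....
  .....
  .....
Step 5: 1 trees catch fire, 1 burn out
  ....F
  .....
  .....
  .....
  .....
Step 6: 0 trees catch fire, 1 burn out
  .....
  .....
  .....
  .....
  .....

.....
.....
.....
.....
.....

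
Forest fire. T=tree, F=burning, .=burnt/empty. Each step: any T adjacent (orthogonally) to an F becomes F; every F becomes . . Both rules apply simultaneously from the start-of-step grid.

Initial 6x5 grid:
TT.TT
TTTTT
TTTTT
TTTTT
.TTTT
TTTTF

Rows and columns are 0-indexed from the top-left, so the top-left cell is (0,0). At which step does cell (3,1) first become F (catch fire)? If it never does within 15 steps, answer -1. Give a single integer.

Step 1: cell (3,1)='T' (+2 fires, +1 burnt)
Step 2: cell (3,1)='T' (+3 fires, +2 burnt)
Step 3: cell (3,1)='T' (+4 fires, +3 burnt)
Step 4: cell (3,1)='T' (+5 fires, +4 burnt)
Step 5: cell (3,1)='F' (+4 fires, +5 burnt)
  -> target ignites at step 5
Step 6: cell (3,1)='.' (+4 fires, +4 burnt)
Step 7: cell (3,1)='.' (+2 fires, +4 burnt)
Step 8: cell (3,1)='.' (+2 fires, +2 burnt)
Step 9: cell (3,1)='.' (+1 fires, +2 burnt)
Step 10: cell (3,1)='.' (+0 fires, +1 burnt)
  fire out at step 10

5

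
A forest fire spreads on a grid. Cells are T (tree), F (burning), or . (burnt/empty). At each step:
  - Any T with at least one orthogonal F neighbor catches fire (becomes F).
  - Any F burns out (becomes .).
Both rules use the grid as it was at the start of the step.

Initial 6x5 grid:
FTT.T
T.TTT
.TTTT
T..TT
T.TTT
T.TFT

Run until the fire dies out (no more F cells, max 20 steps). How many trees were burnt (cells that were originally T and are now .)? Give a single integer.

Answer: 18

Derivation:
Step 1: +5 fires, +2 burnt (F count now 5)
Step 2: +4 fires, +5 burnt (F count now 4)
Step 3: +3 fires, +4 burnt (F count now 3)
Step 4: +3 fires, +3 burnt (F count now 3)
Step 5: +2 fires, +3 burnt (F count now 2)
Step 6: +1 fires, +2 burnt (F count now 1)
Step 7: +0 fires, +1 burnt (F count now 0)
Fire out after step 7
Initially T: 21, now '.': 27
Total burnt (originally-T cells now '.'): 18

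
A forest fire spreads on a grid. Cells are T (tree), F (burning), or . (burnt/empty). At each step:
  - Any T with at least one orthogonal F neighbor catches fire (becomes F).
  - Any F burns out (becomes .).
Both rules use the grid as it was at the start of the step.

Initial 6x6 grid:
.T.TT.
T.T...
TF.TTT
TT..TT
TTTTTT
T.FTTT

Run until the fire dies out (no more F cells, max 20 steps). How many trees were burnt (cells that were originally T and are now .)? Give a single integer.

Step 1: +4 fires, +2 burnt (F count now 4)
Step 2: +5 fires, +4 burnt (F count now 5)
Step 3: +3 fires, +5 burnt (F count now 3)
Step 4: +3 fires, +3 burnt (F count now 3)
Step 5: +2 fires, +3 burnt (F count now 2)
Step 6: +2 fires, +2 burnt (F count now 2)
Step 7: +0 fires, +2 burnt (F count now 0)
Fire out after step 7
Initially T: 23, now '.': 32
Total burnt (originally-T cells now '.'): 19

Answer: 19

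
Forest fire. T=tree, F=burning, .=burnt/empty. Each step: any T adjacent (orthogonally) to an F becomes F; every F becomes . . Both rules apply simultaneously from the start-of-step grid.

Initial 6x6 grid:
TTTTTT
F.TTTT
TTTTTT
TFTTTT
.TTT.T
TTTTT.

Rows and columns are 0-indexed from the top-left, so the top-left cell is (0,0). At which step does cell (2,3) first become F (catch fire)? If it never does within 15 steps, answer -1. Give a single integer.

Step 1: cell (2,3)='T' (+6 fires, +2 burnt)
Step 2: cell (2,3)='T' (+5 fires, +6 burnt)
Step 3: cell (2,3)='F' (+7 fires, +5 burnt)
  -> target ignites at step 3
Step 4: cell (2,3)='.' (+5 fires, +7 burnt)
Step 5: cell (2,3)='.' (+5 fires, +5 burnt)
Step 6: cell (2,3)='.' (+2 fires, +5 burnt)
Step 7: cell (2,3)='.' (+0 fires, +2 burnt)
  fire out at step 7

3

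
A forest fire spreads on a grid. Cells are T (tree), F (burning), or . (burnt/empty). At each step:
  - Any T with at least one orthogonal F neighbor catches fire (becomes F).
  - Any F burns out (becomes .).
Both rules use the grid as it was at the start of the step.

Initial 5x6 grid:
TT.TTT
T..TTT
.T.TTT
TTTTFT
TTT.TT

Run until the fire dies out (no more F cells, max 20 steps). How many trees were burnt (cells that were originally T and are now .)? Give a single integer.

Answer: 20

Derivation:
Step 1: +4 fires, +1 burnt (F count now 4)
Step 2: +5 fires, +4 burnt (F count now 5)
Step 3: +5 fires, +5 burnt (F count now 5)
Step 4: +5 fires, +5 burnt (F count now 5)
Step 5: +1 fires, +5 burnt (F count now 1)
Step 6: +0 fires, +1 burnt (F count now 0)
Fire out after step 6
Initially T: 23, now '.': 27
Total burnt (originally-T cells now '.'): 20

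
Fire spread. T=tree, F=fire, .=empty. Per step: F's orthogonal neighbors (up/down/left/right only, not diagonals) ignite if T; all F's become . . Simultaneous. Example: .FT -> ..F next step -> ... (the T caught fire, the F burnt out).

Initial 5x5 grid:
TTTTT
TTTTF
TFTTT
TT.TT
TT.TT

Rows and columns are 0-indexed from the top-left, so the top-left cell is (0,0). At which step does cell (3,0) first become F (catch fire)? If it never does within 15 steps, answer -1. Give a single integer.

Step 1: cell (3,0)='T' (+7 fires, +2 burnt)
Step 2: cell (3,0)='F' (+8 fires, +7 burnt)
  -> target ignites at step 2
Step 3: cell (3,0)='.' (+5 fires, +8 burnt)
Step 4: cell (3,0)='.' (+1 fires, +5 burnt)
Step 5: cell (3,0)='.' (+0 fires, +1 burnt)
  fire out at step 5

2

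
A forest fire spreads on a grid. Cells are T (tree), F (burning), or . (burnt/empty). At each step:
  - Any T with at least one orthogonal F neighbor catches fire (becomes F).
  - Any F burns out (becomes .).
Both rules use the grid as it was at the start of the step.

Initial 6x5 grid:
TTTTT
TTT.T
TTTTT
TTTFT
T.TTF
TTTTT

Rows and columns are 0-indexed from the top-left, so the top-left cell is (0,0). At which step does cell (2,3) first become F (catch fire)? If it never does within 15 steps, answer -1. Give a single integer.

Step 1: cell (2,3)='F' (+5 fires, +2 burnt)
  -> target ignites at step 1
Step 2: cell (2,3)='.' (+5 fires, +5 burnt)
Step 3: cell (2,3)='.' (+5 fires, +5 burnt)
Step 4: cell (2,3)='.' (+6 fires, +5 burnt)
Step 5: cell (2,3)='.' (+4 fires, +6 burnt)
Step 6: cell (2,3)='.' (+1 fires, +4 burnt)
Step 7: cell (2,3)='.' (+0 fires, +1 burnt)
  fire out at step 7

1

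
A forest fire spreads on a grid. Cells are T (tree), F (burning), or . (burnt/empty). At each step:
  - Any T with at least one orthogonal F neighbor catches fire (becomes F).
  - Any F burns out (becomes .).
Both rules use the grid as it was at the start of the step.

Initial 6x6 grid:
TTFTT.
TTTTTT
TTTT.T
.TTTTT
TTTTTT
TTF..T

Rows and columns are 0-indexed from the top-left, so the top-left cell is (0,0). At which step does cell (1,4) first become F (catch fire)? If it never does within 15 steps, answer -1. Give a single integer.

Step 1: cell (1,4)='T' (+5 fires, +2 burnt)
Step 2: cell (1,4)='T' (+9 fires, +5 burnt)
Step 3: cell (1,4)='F' (+8 fires, +9 burnt)
  -> target ignites at step 3
Step 4: cell (1,4)='.' (+4 fires, +8 burnt)
Step 5: cell (1,4)='.' (+3 fires, +4 burnt)
Step 6: cell (1,4)='.' (+0 fires, +3 burnt)
  fire out at step 6

3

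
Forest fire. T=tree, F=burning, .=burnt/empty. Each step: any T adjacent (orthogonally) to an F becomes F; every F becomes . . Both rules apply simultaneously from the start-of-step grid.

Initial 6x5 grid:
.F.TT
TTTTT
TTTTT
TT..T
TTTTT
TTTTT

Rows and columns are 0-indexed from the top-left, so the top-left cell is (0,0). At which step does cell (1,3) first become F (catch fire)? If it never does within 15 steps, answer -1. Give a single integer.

Step 1: cell (1,3)='T' (+1 fires, +1 burnt)
Step 2: cell (1,3)='T' (+3 fires, +1 burnt)
Step 3: cell (1,3)='F' (+4 fires, +3 burnt)
  -> target ignites at step 3
Step 4: cell (1,3)='.' (+5 fires, +4 burnt)
Step 5: cell (1,3)='.' (+5 fires, +5 burnt)
Step 6: cell (1,3)='.' (+4 fires, +5 burnt)
Step 7: cell (1,3)='.' (+2 fires, +4 burnt)
Step 8: cell (1,3)='.' (+1 fires, +2 burnt)
Step 9: cell (1,3)='.' (+0 fires, +1 burnt)
  fire out at step 9

3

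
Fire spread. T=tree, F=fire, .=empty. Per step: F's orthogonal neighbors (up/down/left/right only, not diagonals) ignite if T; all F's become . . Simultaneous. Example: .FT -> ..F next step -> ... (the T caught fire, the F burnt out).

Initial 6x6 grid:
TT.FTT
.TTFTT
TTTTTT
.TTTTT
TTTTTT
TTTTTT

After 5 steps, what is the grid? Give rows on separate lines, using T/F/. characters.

Step 1: 4 trees catch fire, 2 burn out
  TT..FT
  .TF.FT
  TTTFTT
  .TTTTT
  TTTTTT
  TTTTTT
Step 2: 6 trees catch fire, 4 burn out
  TT...F
  .F...F
  TTF.FT
  .TTFTT
  TTTTTT
  TTTTTT
Step 3: 6 trees catch fire, 6 burn out
  TF....
  ......
  TF...F
  .TF.FT
  TTTFTT
  TTTTTT
Step 4: 7 trees catch fire, 6 burn out
  F.....
  ......
  F.....
  .F...F
  TTF.FT
  TTTFTT
Step 5: 4 trees catch fire, 7 burn out
  ......
  ......
  ......
  ......
  TF...F
  TTF.FT

......
......
......
......
TF...F
TTF.FT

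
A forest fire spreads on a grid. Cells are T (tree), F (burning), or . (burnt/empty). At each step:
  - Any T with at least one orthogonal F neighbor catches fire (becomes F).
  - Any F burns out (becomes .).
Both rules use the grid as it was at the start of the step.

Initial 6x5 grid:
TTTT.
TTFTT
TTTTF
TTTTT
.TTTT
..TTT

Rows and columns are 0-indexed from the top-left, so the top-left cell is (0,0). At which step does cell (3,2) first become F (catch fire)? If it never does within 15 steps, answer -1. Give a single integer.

Step 1: cell (3,2)='T' (+7 fires, +2 burnt)
Step 2: cell (3,2)='F' (+7 fires, +7 burnt)
  -> target ignites at step 2
Step 3: cell (3,2)='.' (+6 fires, +7 burnt)
Step 4: cell (3,2)='.' (+4 fires, +6 burnt)
Step 5: cell (3,2)='.' (+0 fires, +4 burnt)
  fire out at step 5

2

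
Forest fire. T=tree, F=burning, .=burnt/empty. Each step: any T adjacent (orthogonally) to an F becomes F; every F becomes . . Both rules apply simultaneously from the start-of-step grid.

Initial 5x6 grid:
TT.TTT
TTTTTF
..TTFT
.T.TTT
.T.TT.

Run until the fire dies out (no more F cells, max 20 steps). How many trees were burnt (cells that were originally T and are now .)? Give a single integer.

Step 1: +5 fires, +2 burnt (F count now 5)
Step 2: +6 fires, +5 burnt (F count now 6)
Step 3: +3 fires, +6 burnt (F count now 3)
Step 4: +1 fires, +3 burnt (F count now 1)
Step 5: +2 fires, +1 burnt (F count now 2)
Step 6: +1 fires, +2 burnt (F count now 1)
Step 7: +0 fires, +1 burnt (F count now 0)
Fire out after step 7
Initially T: 20, now '.': 28
Total burnt (originally-T cells now '.'): 18

Answer: 18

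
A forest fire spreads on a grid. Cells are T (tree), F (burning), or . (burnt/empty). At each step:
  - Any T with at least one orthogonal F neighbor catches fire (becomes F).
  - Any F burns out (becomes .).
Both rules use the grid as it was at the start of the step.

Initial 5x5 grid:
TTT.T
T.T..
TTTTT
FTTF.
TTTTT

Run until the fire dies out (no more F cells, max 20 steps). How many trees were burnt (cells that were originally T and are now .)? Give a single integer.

Answer: 17

Derivation:
Step 1: +6 fires, +2 burnt (F count now 6)
Step 2: +7 fires, +6 burnt (F count now 7)
Step 3: +2 fires, +7 burnt (F count now 2)
Step 4: +2 fires, +2 burnt (F count now 2)
Step 5: +0 fires, +2 burnt (F count now 0)
Fire out after step 5
Initially T: 18, now '.': 24
Total burnt (originally-T cells now '.'): 17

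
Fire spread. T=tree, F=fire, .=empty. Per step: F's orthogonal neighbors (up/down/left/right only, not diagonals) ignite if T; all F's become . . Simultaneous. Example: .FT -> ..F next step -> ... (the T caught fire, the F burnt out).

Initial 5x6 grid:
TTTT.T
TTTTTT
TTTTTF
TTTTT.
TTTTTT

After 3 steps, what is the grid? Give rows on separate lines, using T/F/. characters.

Step 1: 2 trees catch fire, 1 burn out
  TTTT.T
  TTTTTF
  TTTTF.
  TTTTT.
  TTTTTT
Step 2: 4 trees catch fire, 2 burn out
  TTTT.F
  TTTTF.
  TTTF..
  TTTTF.
  TTTTTT
Step 3: 4 trees catch fire, 4 burn out
  TTTT..
  TTTF..
  TTF...
  TTTF..
  TTTTFT

TTTT..
TTTF..
TTF...
TTTF..
TTTTFT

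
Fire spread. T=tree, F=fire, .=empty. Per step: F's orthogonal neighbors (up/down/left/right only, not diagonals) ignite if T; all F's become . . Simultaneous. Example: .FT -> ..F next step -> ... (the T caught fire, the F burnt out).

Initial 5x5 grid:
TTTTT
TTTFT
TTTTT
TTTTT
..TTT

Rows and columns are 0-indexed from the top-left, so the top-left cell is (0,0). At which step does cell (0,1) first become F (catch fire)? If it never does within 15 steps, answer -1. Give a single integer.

Step 1: cell (0,1)='T' (+4 fires, +1 burnt)
Step 2: cell (0,1)='T' (+6 fires, +4 burnt)
Step 3: cell (0,1)='F' (+6 fires, +6 burnt)
  -> target ignites at step 3
Step 4: cell (0,1)='.' (+5 fires, +6 burnt)
Step 5: cell (0,1)='.' (+1 fires, +5 burnt)
Step 6: cell (0,1)='.' (+0 fires, +1 burnt)
  fire out at step 6

3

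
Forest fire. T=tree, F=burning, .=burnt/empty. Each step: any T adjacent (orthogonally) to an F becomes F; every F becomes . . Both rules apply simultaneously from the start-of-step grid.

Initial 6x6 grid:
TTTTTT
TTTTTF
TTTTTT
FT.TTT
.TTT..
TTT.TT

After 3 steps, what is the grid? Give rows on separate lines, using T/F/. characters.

Step 1: 5 trees catch fire, 2 burn out
  TTTTTF
  TTTTF.
  FTTTTF
  .F.TTT
  .TTT..
  TTT.TT
Step 2: 7 trees catch fire, 5 burn out
  TTTTF.
  FTTF..
  .FTTF.
  ...TTF
  .FTT..
  TTT.TT
Step 3: 9 trees catch fire, 7 burn out
  FTTF..
  .FF...
  ..FF..
  ...TF.
  ..FT..
  TFT.TT

FTTF..
.FF...
..FF..
...TF.
..FT..
TFT.TT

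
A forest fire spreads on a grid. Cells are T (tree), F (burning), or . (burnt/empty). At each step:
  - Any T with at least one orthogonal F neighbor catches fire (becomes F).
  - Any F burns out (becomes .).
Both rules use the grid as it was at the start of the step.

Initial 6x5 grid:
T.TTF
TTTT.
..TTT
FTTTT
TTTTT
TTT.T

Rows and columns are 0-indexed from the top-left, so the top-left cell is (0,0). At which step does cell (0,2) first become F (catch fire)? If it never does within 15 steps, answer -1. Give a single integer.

Step 1: cell (0,2)='T' (+3 fires, +2 burnt)
Step 2: cell (0,2)='F' (+5 fires, +3 burnt)
  -> target ignites at step 2
Step 3: cell (0,2)='.' (+6 fires, +5 burnt)
Step 4: cell (0,2)='.' (+5 fires, +6 burnt)
Step 5: cell (0,2)='.' (+2 fires, +5 burnt)
Step 6: cell (0,2)='.' (+2 fires, +2 burnt)
Step 7: cell (0,2)='.' (+0 fires, +2 burnt)
  fire out at step 7

2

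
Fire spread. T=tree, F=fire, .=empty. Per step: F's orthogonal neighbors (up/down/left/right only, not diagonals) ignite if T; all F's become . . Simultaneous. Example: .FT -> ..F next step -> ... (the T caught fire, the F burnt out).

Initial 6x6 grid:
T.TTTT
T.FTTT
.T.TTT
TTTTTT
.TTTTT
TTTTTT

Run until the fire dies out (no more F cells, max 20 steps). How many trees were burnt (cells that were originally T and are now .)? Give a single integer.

Step 1: +2 fires, +1 burnt (F count now 2)
Step 2: +3 fires, +2 burnt (F count now 3)
Step 3: +4 fires, +3 burnt (F count now 4)
Step 4: +5 fires, +4 burnt (F count now 5)
Step 5: +5 fires, +5 burnt (F count now 5)
Step 6: +6 fires, +5 burnt (F count now 6)
Step 7: +2 fires, +6 burnt (F count now 2)
Step 8: +1 fires, +2 burnt (F count now 1)
Step 9: +0 fires, +1 burnt (F count now 0)
Fire out after step 9
Initially T: 30, now '.': 34
Total burnt (originally-T cells now '.'): 28

Answer: 28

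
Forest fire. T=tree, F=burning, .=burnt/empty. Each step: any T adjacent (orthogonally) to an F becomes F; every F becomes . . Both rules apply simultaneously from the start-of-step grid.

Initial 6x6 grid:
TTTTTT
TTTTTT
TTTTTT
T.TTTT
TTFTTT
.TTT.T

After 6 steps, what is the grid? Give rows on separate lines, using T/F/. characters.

Step 1: 4 trees catch fire, 1 burn out
  TTTTTT
  TTTTTT
  TTTTTT
  T.FTTT
  TF.FTT
  .TFT.T
Step 2: 6 trees catch fire, 4 burn out
  TTTTTT
  TTTTTT
  TTFTTT
  T..FTT
  F...FT
  .F.F.T
Step 3: 6 trees catch fire, 6 burn out
  TTTTTT
  TTFTTT
  TF.FTT
  F...FT
  .....F
  .....T
Step 4: 7 trees catch fire, 6 burn out
  TTFTTT
  TF.FTT
  F...FT
  .....F
  ......
  .....F
Step 5: 5 trees catch fire, 7 burn out
  TF.FTT
  F...FT
  .....F
  ......
  ......
  ......
Step 6: 3 trees catch fire, 5 burn out
  F...FT
  .....F
  ......
  ......
  ......
  ......

F...FT
.....F
......
......
......
......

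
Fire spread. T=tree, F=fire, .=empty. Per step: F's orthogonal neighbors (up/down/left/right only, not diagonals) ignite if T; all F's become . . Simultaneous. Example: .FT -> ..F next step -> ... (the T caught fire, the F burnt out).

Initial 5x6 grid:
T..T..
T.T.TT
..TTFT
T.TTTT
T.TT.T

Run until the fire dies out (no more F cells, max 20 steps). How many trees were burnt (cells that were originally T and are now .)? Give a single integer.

Step 1: +4 fires, +1 burnt (F count now 4)
Step 2: +4 fires, +4 burnt (F count now 4)
Step 3: +4 fires, +4 burnt (F count now 4)
Step 4: +1 fires, +4 burnt (F count now 1)
Step 5: +0 fires, +1 burnt (F count now 0)
Fire out after step 5
Initially T: 18, now '.': 25
Total burnt (originally-T cells now '.'): 13

Answer: 13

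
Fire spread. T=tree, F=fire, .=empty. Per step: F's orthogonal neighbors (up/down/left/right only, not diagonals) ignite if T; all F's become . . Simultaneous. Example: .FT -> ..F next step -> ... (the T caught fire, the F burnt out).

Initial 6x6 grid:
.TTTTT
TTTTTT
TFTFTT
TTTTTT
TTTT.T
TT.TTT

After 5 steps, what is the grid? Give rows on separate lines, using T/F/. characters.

Step 1: 7 trees catch fire, 2 burn out
  .TTTTT
  TFTFTT
  F.F.FT
  TFTFTT
  TTTT.T
  TT.TTT
Step 2: 11 trees catch fire, 7 burn out
  .FTFTT
  F.F.FT
  .....F
  F.F.FT
  TFTF.T
  TT.TTT
Step 3: 8 trees catch fire, 11 burn out
  ..F.FT
  .....F
  ......
  .....F
  F.F..T
  TF.FTT
Step 4: 4 trees catch fire, 8 burn out
  .....F
  ......
  ......
  ......
  .....F
  F...FT
Step 5: 1 trees catch fire, 4 burn out
  ......
  ......
  ......
  ......
  ......
  .....F

......
......
......
......
......
.....F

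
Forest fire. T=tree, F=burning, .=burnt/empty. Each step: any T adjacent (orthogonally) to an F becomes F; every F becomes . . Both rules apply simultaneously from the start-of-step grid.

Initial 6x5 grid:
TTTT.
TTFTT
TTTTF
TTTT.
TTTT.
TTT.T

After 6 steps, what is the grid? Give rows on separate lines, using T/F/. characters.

Step 1: 6 trees catch fire, 2 burn out
  TTFT.
  TF.FF
  TTFF.
  TTTT.
  TTTT.
  TTT.T
Step 2: 6 trees catch fire, 6 burn out
  TF.F.
  F....
  TF...
  TTFF.
  TTTT.
  TTT.T
Step 3: 5 trees catch fire, 6 burn out
  F....
  .....
  F....
  TF...
  TTFF.
  TTT.T
Step 4: 3 trees catch fire, 5 burn out
  .....
  .....
  .....
  F....
  TF...
  TTF.T
Step 5: 2 trees catch fire, 3 burn out
  .....
  .....
  .....
  .....
  F....
  TF..T
Step 6: 1 trees catch fire, 2 burn out
  .....
  .....
  .....
  .....
  .....
  F...T

.....
.....
.....
.....
.....
F...T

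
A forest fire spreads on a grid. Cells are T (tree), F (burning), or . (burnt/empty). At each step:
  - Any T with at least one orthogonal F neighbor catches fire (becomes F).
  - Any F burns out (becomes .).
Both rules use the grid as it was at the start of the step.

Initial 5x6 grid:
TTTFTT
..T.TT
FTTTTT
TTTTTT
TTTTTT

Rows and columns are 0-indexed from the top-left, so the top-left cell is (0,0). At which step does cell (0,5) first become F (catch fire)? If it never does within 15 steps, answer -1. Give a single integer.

Step 1: cell (0,5)='T' (+4 fires, +2 burnt)
Step 2: cell (0,5)='F' (+7 fires, +4 burnt)
  -> target ignites at step 2
Step 3: cell (0,5)='.' (+6 fires, +7 burnt)
Step 4: cell (0,5)='.' (+4 fires, +6 burnt)
Step 5: cell (0,5)='.' (+3 fires, +4 burnt)
Step 6: cell (0,5)='.' (+1 fires, +3 burnt)
Step 7: cell (0,5)='.' (+0 fires, +1 burnt)
  fire out at step 7

2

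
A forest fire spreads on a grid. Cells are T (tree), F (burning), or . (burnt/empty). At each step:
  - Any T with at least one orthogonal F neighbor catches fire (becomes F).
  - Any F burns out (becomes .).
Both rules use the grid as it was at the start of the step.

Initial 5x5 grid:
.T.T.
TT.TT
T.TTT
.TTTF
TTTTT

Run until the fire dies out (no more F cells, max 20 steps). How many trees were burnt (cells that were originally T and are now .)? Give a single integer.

Answer: 14

Derivation:
Step 1: +3 fires, +1 burnt (F count now 3)
Step 2: +4 fires, +3 burnt (F count now 4)
Step 3: +4 fires, +4 burnt (F count now 4)
Step 4: +2 fires, +4 burnt (F count now 2)
Step 5: +1 fires, +2 burnt (F count now 1)
Step 6: +0 fires, +1 burnt (F count now 0)
Fire out after step 6
Initially T: 18, now '.': 21
Total burnt (originally-T cells now '.'): 14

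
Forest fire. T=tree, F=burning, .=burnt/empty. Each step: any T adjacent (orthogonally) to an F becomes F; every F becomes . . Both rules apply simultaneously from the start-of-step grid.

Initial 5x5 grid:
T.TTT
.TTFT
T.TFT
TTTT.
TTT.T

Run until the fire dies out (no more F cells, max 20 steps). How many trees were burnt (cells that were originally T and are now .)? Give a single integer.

Step 1: +6 fires, +2 burnt (F count now 6)
Step 2: +4 fires, +6 burnt (F count now 4)
Step 3: +2 fires, +4 burnt (F count now 2)
Step 4: +2 fires, +2 burnt (F count now 2)
Step 5: +2 fires, +2 burnt (F count now 2)
Step 6: +0 fires, +2 burnt (F count now 0)
Fire out after step 6
Initially T: 18, now '.': 23
Total burnt (originally-T cells now '.'): 16

Answer: 16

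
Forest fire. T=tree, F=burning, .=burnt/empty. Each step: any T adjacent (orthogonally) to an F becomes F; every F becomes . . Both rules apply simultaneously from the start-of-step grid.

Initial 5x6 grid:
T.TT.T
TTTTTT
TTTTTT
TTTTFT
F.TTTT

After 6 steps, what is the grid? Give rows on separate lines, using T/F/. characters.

Step 1: 5 trees catch fire, 2 burn out
  T.TT.T
  TTTTTT
  TTTTFT
  FTTF.F
  ..TTFT
Step 2: 8 trees catch fire, 5 burn out
  T.TT.T
  TTTTFT
  FTTF.F
  .FF...
  ..TF.F
Step 3: 6 trees catch fire, 8 burn out
  T.TT.T
  FTTF.F
  .FF...
  ......
  ..F...
Step 4: 5 trees catch fire, 6 burn out
  F.TF.F
  .FF...
  ......
  ......
  ......
Step 5: 1 trees catch fire, 5 burn out
  ..F...
  ......
  ......
  ......
  ......
Step 6: 0 trees catch fire, 1 burn out
  ......
  ......
  ......
  ......
  ......

......
......
......
......
......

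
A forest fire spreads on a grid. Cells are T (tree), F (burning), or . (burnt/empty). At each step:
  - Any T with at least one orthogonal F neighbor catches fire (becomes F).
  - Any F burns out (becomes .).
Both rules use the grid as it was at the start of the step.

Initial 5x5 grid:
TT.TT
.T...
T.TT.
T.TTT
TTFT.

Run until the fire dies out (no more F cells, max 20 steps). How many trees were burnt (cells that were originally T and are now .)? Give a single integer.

Step 1: +3 fires, +1 burnt (F count now 3)
Step 2: +3 fires, +3 burnt (F count now 3)
Step 3: +3 fires, +3 burnt (F count now 3)
Step 4: +1 fires, +3 burnt (F count now 1)
Step 5: +0 fires, +1 burnt (F count now 0)
Fire out after step 5
Initially T: 15, now '.': 20
Total burnt (originally-T cells now '.'): 10

Answer: 10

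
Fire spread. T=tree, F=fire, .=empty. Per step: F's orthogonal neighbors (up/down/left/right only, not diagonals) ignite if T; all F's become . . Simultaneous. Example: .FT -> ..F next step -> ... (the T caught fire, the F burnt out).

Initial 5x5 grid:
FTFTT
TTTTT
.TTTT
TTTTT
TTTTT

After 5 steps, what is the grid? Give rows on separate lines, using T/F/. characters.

Step 1: 4 trees catch fire, 2 burn out
  .F.FT
  FTFTT
  .TTTT
  TTTTT
  TTTTT
Step 2: 4 trees catch fire, 4 burn out
  ....F
  .F.FT
  .TFTT
  TTTTT
  TTTTT
Step 3: 4 trees catch fire, 4 burn out
  .....
  ....F
  .F.FT
  TTFTT
  TTTTT
Step 4: 4 trees catch fire, 4 burn out
  .....
  .....
  ....F
  TF.FT
  TTFTT
Step 5: 4 trees catch fire, 4 burn out
  .....
  .....
  .....
  F...F
  TF.FT

.....
.....
.....
F...F
TF.FT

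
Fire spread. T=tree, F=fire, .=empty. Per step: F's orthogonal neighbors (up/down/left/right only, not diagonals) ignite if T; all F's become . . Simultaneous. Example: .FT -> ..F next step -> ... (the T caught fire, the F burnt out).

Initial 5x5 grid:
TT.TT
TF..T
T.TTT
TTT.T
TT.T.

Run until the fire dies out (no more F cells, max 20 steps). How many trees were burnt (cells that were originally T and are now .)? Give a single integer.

Step 1: +2 fires, +1 burnt (F count now 2)
Step 2: +2 fires, +2 burnt (F count now 2)
Step 3: +1 fires, +2 burnt (F count now 1)
Step 4: +2 fires, +1 burnt (F count now 2)
Step 5: +2 fires, +2 burnt (F count now 2)
Step 6: +1 fires, +2 burnt (F count now 1)
Step 7: +1 fires, +1 burnt (F count now 1)
Step 8: +1 fires, +1 burnt (F count now 1)
Step 9: +2 fires, +1 burnt (F count now 2)
Step 10: +1 fires, +2 burnt (F count now 1)
Step 11: +1 fires, +1 burnt (F count now 1)
Step 12: +0 fires, +1 burnt (F count now 0)
Fire out after step 12
Initially T: 17, now '.': 24
Total burnt (originally-T cells now '.'): 16

Answer: 16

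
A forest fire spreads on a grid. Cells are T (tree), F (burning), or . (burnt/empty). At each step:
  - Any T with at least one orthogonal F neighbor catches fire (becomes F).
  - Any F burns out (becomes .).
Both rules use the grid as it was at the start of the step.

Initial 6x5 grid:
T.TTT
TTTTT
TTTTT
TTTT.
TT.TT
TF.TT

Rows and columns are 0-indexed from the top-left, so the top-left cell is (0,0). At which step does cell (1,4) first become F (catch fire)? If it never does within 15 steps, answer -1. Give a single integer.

Step 1: cell (1,4)='T' (+2 fires, +1 burnt)
Step 2: cell (1,4)='T' (+2 fires, +2 burnt)
Step 3: cell (1,4)='T' (+3 fires, +2 burnt)
Step 4: cell (1,4)='T' (+4 fires, +3 burnt)
Step 5: cell (1,4)='T' (+4 fires, +4 burnt)
Step 6: cell (1,4)='T' (+6 fires, +4 burnt)
Step 7: cell (1,4)='F' (+3 fires, +6 burnt)
  -> target ignites at step 7
Step 8: cell (1,4)='.' (+1 fires, +3 burnt)
Step 9: cell (1,4)='.' (+0 fires, +1 burnt)
  fire out at step 9

7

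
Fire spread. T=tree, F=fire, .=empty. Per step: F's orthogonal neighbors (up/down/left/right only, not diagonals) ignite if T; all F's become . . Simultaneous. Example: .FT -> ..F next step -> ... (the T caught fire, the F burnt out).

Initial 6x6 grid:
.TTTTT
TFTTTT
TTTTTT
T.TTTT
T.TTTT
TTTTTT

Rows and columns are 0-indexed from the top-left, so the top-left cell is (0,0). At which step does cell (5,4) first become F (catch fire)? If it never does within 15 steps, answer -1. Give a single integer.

Step 1: cell (5,4)='T' (+4 fires, +1 burnt)
Step 2: cell (5,4)='T' (+4 fires, +4 burnt)
Step 3: cell (5,4)='T' (+5 fires, +4 burnt)
Step 4: cell (5,4)='T' (+6 fires, +5 burnt)
Step 5: cell (5,4)='T' (+6 fires, +6 burnt)
Step 6: cell (5,4)='T' (+4 fires, +6 burnt)
Step 7: cell (5,4)='F' (+2 fires, +4 burnt)
  -> target ignites at step 7
Step 8: cell (5,4)='.' (+1 fires, +2 burnt)
Step 9: cell (5,4)='.' (+0 fires, +1 burnt)
  fire out at step 9

7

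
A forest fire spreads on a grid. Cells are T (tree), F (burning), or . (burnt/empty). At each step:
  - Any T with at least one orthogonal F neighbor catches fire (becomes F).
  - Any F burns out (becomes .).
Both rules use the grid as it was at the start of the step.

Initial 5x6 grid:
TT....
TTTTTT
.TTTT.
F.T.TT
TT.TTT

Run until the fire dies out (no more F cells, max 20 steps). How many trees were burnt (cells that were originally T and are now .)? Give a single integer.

Answer: 2

Derivation:
Step 1: +1 fires, +1 burnt (F count now 1)
Step 2: +1 fires, +1 burnt (F count now 1)
Step 3: +0 fires, +1 burnt (F count now 0)
Fire out after step 3
Initially T: 20, now '.': 12
Total burnt (originally-T cells now '.'): 2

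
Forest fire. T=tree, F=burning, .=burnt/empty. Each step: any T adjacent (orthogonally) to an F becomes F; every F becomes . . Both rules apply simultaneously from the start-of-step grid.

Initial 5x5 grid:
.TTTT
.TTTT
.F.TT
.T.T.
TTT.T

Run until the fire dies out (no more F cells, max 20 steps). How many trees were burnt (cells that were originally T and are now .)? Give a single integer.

Answer: 15

Derivation:
Step 1: +2 fires, +1 burnt (F count now 2)
Step 2: +3 fires, +2 burnt (F count now 3)
Step 3: +4 fires, +3 burnt (F count now 4)
Step 4: +3 fires, +4 burnt (F count now 3)
Step 5: +3 fires, +3 burnt (F count now 3)
Step 6: +0 fires, +3 burnt (F count now 0)
Fire out after step 6
Initially T: 16, now '.': 24
Total burnt (originally-T cells now '.'): 15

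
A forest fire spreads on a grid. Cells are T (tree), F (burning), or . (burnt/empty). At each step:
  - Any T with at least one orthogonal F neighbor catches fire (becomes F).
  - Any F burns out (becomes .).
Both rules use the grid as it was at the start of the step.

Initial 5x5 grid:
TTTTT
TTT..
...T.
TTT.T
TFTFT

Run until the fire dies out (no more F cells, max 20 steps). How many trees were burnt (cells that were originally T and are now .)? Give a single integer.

Step 1: +4 fires, +2 burnt (F count now 4)
Step 2: +3 fires, +4 burnt (F count now 3)
Step 3: +0 fires, +3 burnt (F count now 0)
Fire out after step 3
Initially T: 16, now '.': 16
Total burnt (originally-T cells now '.'): 7

Answer: 7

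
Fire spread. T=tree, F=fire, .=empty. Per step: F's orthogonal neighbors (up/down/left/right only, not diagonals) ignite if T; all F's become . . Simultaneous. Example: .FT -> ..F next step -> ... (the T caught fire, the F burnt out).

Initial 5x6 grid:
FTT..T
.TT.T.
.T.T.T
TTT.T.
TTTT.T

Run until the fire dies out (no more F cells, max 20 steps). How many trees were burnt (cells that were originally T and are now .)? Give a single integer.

Answer: 12

Derivation:
Step 1: +1 fires, +1 burnt (F count now 1)
Step 2: +2 fires, +1 burnt (F count now 2)
Step 3: +2 fires, +2 burnt (F count now 2)
Step 4: +1 fires, +2 burnt (F count now 1)
Step 5: +3 fires, +1 burnt (F count now 3)
Step 6: +2 fires, +3 burnt (F count now 2)
Step 7: +1 fires, +2 burnt (F count now 1)
Step 8: +0 fires, +1 burnt (F count now 0)
Fire out after step 8
Initially T: 18, now '.': 24
Total burnt (originally-T cells now '.'): 12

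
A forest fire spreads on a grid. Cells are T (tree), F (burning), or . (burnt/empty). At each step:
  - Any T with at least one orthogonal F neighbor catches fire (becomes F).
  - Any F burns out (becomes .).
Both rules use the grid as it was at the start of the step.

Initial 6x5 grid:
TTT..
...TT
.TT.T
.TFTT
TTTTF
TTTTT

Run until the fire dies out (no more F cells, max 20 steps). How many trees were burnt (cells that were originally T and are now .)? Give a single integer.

Step 1: +7 fires, +2 burnt (F count now 7)
Step 2: +5 fires, +7 burnt (F count now 5)
Step 3: +3 fires, +5 burnt (F count now 3)
Step 4: +2 fires, +3 burnt (F count now 2)
Step 5: +0 fires, +2 burnt (F count now 0)
Fire out after step 5
Initially T: 20, now '.': 27
Total burnt (originally-T cells now '.'): 17

Answer: 17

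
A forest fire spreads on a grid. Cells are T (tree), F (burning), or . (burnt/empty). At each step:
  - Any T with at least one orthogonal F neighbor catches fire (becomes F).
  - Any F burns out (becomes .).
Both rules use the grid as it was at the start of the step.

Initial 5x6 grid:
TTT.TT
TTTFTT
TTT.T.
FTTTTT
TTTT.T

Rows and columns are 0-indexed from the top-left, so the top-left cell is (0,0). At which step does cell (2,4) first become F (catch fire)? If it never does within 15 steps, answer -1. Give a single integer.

Step 1: cell (2,4)='T' (+5 fires, +2 burnt)
Step 2: cell (2,4)='F' (+10 fires, +5 burnt)
  -> target ignites at step 2
Step 3: cell (2,4)='.' (+6 fires, +10 burnt)
Step 4: cell (2,4)='.' (+2 fires, +6 burnt)
Step 5: cell (2,4)='.' (+1 fires, +2 burnt)
Step 6: cell (2,4)='.' (+0 fires, +1 burnt)
  fire out at step 6

2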